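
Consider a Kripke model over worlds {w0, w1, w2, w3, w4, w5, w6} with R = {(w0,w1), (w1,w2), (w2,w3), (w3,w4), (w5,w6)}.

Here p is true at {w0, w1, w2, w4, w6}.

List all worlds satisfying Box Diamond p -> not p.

{w1, w3, w5}

w0: Box Diamond p is T, not p is F. ✗
w1: Box Diamond p is F, not p is F. ✓
w2: Box Diamond p is T, not p is F. ✗
w3: Box Diamond p is F, not p is T. ✓
w4: Box Diamond p is T, not p is F. ✗
w5: Box Diamond p is F, not p is T. ✓
w6: Box Diamond p is T, not p is F. ✗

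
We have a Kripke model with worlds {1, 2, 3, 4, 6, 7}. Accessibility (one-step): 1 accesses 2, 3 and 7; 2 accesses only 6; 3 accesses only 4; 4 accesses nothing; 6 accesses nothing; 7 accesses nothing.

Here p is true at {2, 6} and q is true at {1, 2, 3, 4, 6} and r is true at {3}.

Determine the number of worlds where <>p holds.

1: successors {2, 3, 7}; p there: 2:T, 3:F, 7:F. ✓
2: successors {6}; p there: 6:T. ✓
3: successors {4}; p there: 4:F. ✗
4: no successors, so <>p fails. ✗
6: no successors, so <>p fails. ✗
7: no successors, so <>p fails. ✗
Satisfying worlds: {1, 2}.

2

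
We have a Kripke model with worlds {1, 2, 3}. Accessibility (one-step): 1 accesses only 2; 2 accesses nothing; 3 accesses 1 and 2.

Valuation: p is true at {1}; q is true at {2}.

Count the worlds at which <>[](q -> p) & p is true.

1: <>[](q -> p) is T, p is T. ✓
2: <>[](q -> p) is F, p is F. ✗
3: <>[](q -> p) is T, p is F. ✗
Satisfying worlds: {1}.

1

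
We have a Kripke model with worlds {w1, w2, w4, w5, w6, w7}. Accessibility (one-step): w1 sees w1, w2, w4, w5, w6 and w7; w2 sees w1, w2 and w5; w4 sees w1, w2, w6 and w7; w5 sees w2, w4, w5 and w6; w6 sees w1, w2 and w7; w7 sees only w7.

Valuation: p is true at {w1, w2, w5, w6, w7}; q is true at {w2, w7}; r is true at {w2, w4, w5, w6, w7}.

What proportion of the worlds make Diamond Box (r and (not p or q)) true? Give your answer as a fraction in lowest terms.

2/3

w1: successors {w1, w2, w4, w5, w6, w7}; Box (r and (not p or q)) there: w1:F, w2:F, w4:F, w5:F, w6:F, w7:T. ✓
w2: successors {w1, w2, w5}; Box (r and (not p or q)) there: w1:F, w2:F, w5:F. ✗
w4: successors {w1, w2, w6, w7}; Box (r and (not p or q)) there: w1:F, w2:F, w6:F, w7:T. ✓
w5: successors {w2, w4, w5, w6}; Box (r and (not p or q)) there: w2:F, w4:F, w5:F, w6:F. ✗
w6: successors {w1, w2, w7}; Box (r and (not p or q)) there: w1:F, w2:F, w7:T. ✓
w7: successors {w7}; Box (r and (not p or q)) there: w7:T. ✓
That's 4 of 6 worlds, so 4/6 = 2/3.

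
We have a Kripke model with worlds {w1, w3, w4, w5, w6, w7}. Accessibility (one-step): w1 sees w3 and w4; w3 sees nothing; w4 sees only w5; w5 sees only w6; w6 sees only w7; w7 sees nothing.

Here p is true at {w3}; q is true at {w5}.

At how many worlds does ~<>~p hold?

2

w1: <>~p is T. ✗
w3: <>~p is F. ✓
w4: <>~p is T. ✗
w5: <>~p is T. ✗
w6: <>~p is T. ✗
w7: <>~p is F. ✓
Satisfying worlds: {w3, w7}.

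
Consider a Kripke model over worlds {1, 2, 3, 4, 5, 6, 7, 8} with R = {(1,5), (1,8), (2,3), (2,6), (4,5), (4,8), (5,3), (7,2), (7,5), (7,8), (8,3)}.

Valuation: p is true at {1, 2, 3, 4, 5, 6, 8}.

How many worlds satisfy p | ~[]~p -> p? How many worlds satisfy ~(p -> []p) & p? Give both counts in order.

For p | ~[]~p -> p:
1: p | ~[]~p is T, p is T. ✓
2: p | ~[]~p is T, p is T. ✓
3: p | ~[]~p is T, p is T. ✓
4: p | ~[]~p is T, p is T. ✓
5: p | ~[]~p is T, p is T. ✓
6: p | ~[]~p is T, p is T. ✓
7: p | ~[]~p is T, p is F. ✗
8: p | ~[]~p is T, p is T. ✓
— 7 worlds.
For ~(p -> []p) & p:
1: ~(p -> []p) is F, p is T. ✗
2: ~(p -> []p) is F, p is T. ✗
3: ~(p -> []p) is F, p is T. ✗
4: ~(p -> []p) is F, p is T. ✗
5: ~(p -> []p) is F, p is T. ✗
6: ~(p -> []p) is F, p is T. ✗
7: ~(p -> []p) is F, p is F. ✗
8: ~(p -> []p) is F, p is T. ✗
— 0 worlds.

7 and 0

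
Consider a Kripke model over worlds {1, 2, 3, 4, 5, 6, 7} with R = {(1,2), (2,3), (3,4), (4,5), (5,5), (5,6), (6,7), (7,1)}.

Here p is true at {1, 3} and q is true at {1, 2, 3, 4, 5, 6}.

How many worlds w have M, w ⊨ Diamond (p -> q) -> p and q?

1: Diamond (p -> q) is T, p and q is T. ✓
2: Diamond (p -> q) is T, p and q is F. ✗
3: Diamond (p -> q) is T, p and q is T. ✓
4: Diamond (p -> q) is T, p and q is F. ✗
5: Diamond (p -> q) is T, p and q is F. ✗
6: Diamond (p -> q) is T, p and q is F. ✗
7: Diamond (p -> q) is T, p and q is F. ✗
Satisfying worlds: {1, 3}.

2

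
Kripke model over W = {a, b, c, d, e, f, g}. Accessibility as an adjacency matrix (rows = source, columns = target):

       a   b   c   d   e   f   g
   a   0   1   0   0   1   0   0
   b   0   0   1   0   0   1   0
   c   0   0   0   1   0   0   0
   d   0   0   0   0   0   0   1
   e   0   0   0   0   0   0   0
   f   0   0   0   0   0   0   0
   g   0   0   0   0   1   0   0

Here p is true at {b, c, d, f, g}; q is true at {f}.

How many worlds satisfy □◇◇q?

2

a: successors {b, e}; ◇◇q there: b:F, e:F. ✗
b: successors {c, f}; ◇◇q there: c:F, f:F. ✗
c: successors {d}; ◇◇q there: d:F. ✗
d: successors {g}; ◇◇q there: g:F. ✗
e: no successors, so □◇◇q holds vacuously. ✓
f: no successors, so □◇◇q holds vacuously. ✓
g: successors {e}; ◇◇q there: e:F. ✗
Satisfying worlds: {e, f}.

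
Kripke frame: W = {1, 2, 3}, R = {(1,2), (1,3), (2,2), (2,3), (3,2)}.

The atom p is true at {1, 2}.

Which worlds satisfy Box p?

1: successors {2, 3}; p there: 2:T, 3:F. ✗
2: successors {2, 3}; p there: 2:T, 3:F. ✗
3: successors {2}; p there: 2:T. ✓

{3}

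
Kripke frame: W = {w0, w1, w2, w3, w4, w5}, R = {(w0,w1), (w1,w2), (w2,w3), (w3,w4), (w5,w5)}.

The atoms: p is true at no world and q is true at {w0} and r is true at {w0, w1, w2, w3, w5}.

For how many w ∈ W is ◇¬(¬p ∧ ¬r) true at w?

4

w0: successors {w1}; ¬(¬p ∧ ¬r) there: w1:T. ✓
w1: successors {w2}; ¬(¬p ∧ ¬r) there: w2:T. ✓
w2: successors {w3}; ¬(¬p ∧ ¬r) there: w3:T. ✓
w3: successors {w4}; ¬(¬p ∧ ¬r) there: w4:F. ✗
w4: no successors, so ◇¬(¬p ∧ ¬r) fails. ✗
w5: successors {w5}; ¬(¬p ∧ ¬r) there: w5:T. ✓
Satisfying worlds: {w0, w1, w2, w5}.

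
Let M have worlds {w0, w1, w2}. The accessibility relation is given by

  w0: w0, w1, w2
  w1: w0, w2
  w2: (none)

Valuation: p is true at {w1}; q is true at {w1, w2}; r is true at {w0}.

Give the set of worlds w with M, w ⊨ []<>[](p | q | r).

w0: successors {w0, w1, w2}; <>[](p | q | r) there: w0:T, w1:T, w2:F. ✗
w1: successors {w0, w2}; <>[](p | q | r) there: w0:T, w2:F. ✗
w2: no successors, so []<>[](p | q | r) holds vacuously. ✓

{w2}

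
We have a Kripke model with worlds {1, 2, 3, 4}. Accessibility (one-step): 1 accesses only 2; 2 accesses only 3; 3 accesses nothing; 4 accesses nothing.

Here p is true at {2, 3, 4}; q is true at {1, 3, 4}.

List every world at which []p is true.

{1, 2, 3, 4}

1: successors {2}; p there: 2:T. ✓
2: successors {3}; p there: 3:T. ✓
3: no successors, so []p holds vacuously. ✓
4: no successors, so []p holds vacuously. ✓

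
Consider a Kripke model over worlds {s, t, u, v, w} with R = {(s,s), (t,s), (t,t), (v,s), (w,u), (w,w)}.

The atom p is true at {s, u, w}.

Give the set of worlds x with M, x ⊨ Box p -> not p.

s: Box p is T, not p is F. ✗
t: Box p is F, not p is T. ✓
u: Box p is T, not p is F. ✗
v: Box p is T, not p is T. ✓
w: Box p is T, not p is F. ✗

{t, v}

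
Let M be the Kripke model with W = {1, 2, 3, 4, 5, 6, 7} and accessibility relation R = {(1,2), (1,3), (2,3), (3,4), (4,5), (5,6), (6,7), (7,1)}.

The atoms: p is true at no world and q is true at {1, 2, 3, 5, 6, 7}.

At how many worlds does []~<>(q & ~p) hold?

1

1: successors {2, 3}; ~<>(q & ~p) there: 2:F, 3:T. ✗
2: successors {3}; ~<>(q & ~p) there: 3:T. ✓
3: successors {4}; ~<>(q & ~p) there: 4:F. ✗
4: successors {5}; ~<>(q & ~p) there: 5:F. ✗
5: successors {6}; ~<>(q & ~p) there: 6:F. ✗
6: successors {7}; ~<>(q & ~p) there: 7:F. ✗
7: successors {1}; ~<>(q & ~p) there: 1:F. ✗
Satisfying worlds: {2}.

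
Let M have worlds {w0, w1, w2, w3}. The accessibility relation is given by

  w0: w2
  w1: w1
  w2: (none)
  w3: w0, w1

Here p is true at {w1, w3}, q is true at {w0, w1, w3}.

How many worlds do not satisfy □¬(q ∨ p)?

w0: successors {w2}; ¬(q ∨ p) there: w2:T. ✓
w1: successors {w1}; ¬(q ∨ p) there: w1:F. ✗
w2: no successors, so □¬(q ∨ p) holds vacuously. ✓
w3: successors {w0, w1}; ¬(q ∨ p) there: w0:F, w1:F. ✗
Satisfying worlds: {w0, w2}.
So □¬(q ∨ p) fails at the other 2 worlds.

2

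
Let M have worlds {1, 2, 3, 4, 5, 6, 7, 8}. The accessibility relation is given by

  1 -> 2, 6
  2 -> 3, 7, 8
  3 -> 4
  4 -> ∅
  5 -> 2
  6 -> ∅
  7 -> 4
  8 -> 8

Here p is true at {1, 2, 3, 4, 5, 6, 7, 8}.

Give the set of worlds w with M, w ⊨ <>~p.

1: successors {2, 6}; ~p there: 2:F, 6:F. ✗
2: successors {3, 7, 8}; ~p there: 3:F, 7:F, 8:F. ✗
3: successors {4}; ~p there: 4:F. ✗
4: no successors, so <>~p fails. ✗
5: successors {2}; ~p there: 2:F. ✗
6: no successors, so <>~p fails. ✗
7: successors {4}; ~p there: 4:F. ✗
8: successors {8}; ~p there: 8:F. ✗

∅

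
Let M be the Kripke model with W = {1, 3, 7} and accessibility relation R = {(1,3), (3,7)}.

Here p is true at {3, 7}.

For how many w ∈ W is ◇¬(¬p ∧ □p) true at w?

1: successors {3}; ¬(¬p ∧ □p) there: 3:T. ✓
3: successors {7}; ¬(¬p ∧ □p) there: 7:T. ✓
7: no successors, so ◇¬(¬p ∧ □p) fails. ✗
Satisfying worlds: {1, 3}.

2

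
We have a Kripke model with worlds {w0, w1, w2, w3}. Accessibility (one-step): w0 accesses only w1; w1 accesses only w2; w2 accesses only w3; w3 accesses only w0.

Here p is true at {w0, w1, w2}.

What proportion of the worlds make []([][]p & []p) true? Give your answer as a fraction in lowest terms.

w0: successors {w1}; [][]p & []p there: w1:F. ✗
w1: successors {w2}; [][]p & []p there: w2:F. ✗
w2: successors {w3}; [][]p & []p there: w3:T. ✓
w3: successors {w0}; [][]p & []p there: w0:T. ✓
That's 2 of 4 worlds, so 2/4 = 1/2.

1/2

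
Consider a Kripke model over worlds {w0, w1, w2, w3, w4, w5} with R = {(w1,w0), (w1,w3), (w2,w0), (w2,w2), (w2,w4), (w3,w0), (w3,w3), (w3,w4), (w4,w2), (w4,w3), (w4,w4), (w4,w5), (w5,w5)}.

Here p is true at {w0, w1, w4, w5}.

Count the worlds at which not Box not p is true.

5

w0: Box not p is T. ✗
w1: Box not p is F. ✓
w2: Box not p is F. ✓
w3: Box not p is F. ✓
w4: Box not p is F. ✓
w5: Box not p is F. ✓
Satisfying worlds: {w1, w2, w3, w4, w5}.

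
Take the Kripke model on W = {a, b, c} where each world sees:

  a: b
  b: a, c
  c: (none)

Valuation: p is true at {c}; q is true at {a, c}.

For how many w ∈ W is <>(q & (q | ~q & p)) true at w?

a: successors {b}; q & (q | ~q & p) there: b:F. ✗
b: successors {a, c}; q & (q | ~q & p) there: a:T, c:T. ✓
c: no successors, so <>(q & (q | ~q & p)) fails. ✗
Satisfying worlds: {b}.

1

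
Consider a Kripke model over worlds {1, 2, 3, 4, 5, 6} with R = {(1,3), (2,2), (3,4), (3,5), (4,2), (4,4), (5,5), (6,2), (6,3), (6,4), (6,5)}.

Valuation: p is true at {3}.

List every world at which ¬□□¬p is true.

∅

1: □□¬p is T. ✗
2: □□¬p is T. ✗
3: □□¬p is T. ✗
4: □□¬p is T. ✗
5: □□¬p is T. ✗
6: □□¬p is T. ✗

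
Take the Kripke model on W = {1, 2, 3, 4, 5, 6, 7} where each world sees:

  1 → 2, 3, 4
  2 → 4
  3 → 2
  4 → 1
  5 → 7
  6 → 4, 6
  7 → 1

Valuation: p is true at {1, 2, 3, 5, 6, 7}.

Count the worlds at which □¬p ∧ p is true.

1: □¬p is F, p is T. ✗
2: □¬p is T, p is T. ✓
3: □¬p is F, p is T. ✗
4: □¬p is F, p is F. ✗
5: □¬p is F, p is T. ✗
6: □¬p is F, p is T. ✗
7: □¬p is F, p is T. ✗
Satisfying worlds: {2}.

1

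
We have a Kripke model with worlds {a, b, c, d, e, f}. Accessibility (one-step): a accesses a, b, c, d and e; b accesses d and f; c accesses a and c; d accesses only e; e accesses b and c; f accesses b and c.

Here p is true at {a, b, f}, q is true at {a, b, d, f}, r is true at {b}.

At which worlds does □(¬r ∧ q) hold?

{b}

a: successors {a, b, c, d, e}; ¬r ∧ q there: a:T, b:F, c:F, d:T, e:F. ✗
b: successors {d, f}; ¬r ∧ q there: d:T, f:T. ✓
c: successors {a, c}; ¬r ∧ q there: a:T, c:F. ✗
d: successors {e}; ¬r ∧ q there: e:F. ✗
e: successors {b, c}; ¬r ∧ q there: b:F, c:F. ✗
f: successors {b, c}; ¬r ∧ q there: b:F, c:F. ✗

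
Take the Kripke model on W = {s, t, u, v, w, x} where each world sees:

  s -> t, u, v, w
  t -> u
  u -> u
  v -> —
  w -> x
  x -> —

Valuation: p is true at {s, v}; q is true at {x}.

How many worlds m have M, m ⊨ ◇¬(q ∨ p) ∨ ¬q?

5

s: ◇¬(q ∨ p) is T, ¬q is T. ✓
t: ◇¬(q ∨ p) is T, ¬q is T. ✓
u: ◇¬(q ∨ p) is T, ¬q is T. ✓
v: ◇¬(q ∨ p) is F, ¬q is T. ✓
w: ◇¬(q ∨ p) is F, ¬q is T. ✓
x: ◇¬(q ∨ p) is F, ¬q is F. ✗
Satisfying worlds: {s, t, u, v, w}.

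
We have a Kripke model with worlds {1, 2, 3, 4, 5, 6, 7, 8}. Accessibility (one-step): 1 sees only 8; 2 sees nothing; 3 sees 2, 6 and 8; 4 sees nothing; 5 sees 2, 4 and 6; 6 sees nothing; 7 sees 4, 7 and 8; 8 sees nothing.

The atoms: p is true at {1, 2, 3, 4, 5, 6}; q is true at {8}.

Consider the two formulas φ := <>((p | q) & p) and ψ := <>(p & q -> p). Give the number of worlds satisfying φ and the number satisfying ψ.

For <>((p | q) & p):
1: successors {8}; (p | q) & p there: 8:F. ✗
2: no successors, so <>((p | q) & p) fails. ✗
3: successors {2, 6, 8}; (p | q) & p there: 2:T, 6:T, 8:F. ✓
4: no successors, so <>((p | q) & p) fails. ✗
5: successors {2, 4, 6}; (p | q) & p there: 2:T, 4:T, 6:T. ✓
6: no successors, so <>((p | q) & p) fails. ✗
7: successors {4, 7, 8}; (p | q) & p there: 4:T, 7:F, 8:F. ✓
8: no successors, so <>((p | q) & p) fails. ✗
— 3 worlds.
For <>(p & q -> p):
1: successors {8}; p & q -> p there: 8:T. ✓
2: no successors, so <>(p & q -> p) fails. ✗
3: successors {2, 6, 8}; p & q -> p there: 2:T, 6:T, 8:T. ✓
4: no successors, so <>(p & q -> p) fails. ✗
5: successors {2, 4, 6}; p & q -> p there: 2:T, 4:T, 6:T. ✓
6: no successors, so <>(p & q -> p) fails. ✗
7: successors {4, 7, 8}; p & q -> p there: 4:T, 7:T, 8:T. ✓
8: no successors, so <>(p & q -> p) fails. ✗
— 4 worlds.

3 and 4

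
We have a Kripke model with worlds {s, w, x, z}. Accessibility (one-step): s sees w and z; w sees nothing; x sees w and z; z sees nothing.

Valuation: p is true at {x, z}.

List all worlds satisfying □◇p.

s: successors {w, z}; ◇p there: w:F, z:F. ✗
w: no successors, so □◇p holds vacuously. ✓
x: successors {w, z}; ◇p there: w:F, z:F. ✗
z: no successors, so □◇p holds vacuously. ✓

{w, z}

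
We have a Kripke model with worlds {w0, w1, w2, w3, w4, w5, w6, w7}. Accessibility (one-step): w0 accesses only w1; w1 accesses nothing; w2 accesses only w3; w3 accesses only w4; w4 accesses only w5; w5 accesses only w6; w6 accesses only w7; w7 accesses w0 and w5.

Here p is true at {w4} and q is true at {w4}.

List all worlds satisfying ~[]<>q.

{w0, w3, w4, w5, w6, w7}

w0: []<>q is F. ✓
w1: []<>q is T. ✗
w2: []<>q is T. ✗
w3: []<>q is F. ✓
w4: []<>q is F. ✓
w5: []<>q is F. ✓
w6: []<>q is F. ✓
w7: []<>q is F. ✓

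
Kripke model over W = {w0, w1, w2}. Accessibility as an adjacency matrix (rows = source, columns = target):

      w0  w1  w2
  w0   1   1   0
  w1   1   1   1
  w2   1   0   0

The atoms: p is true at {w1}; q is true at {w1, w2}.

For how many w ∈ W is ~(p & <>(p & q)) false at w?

1

w0: p & <>(p & q) is F. ✓
w1: p & <>(p & q) is T. ✗
w2: p & <>(p & q) is F. ✓
Satisfying worlds: {w0, w2}.
So ~(p & <>(p & q)) fails at the other 1 world.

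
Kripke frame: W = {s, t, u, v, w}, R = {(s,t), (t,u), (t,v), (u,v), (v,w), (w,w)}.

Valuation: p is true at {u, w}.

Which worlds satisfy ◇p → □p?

{s, u, v, w}

s: ◇p is F, □p is F. ✓
t: ◇p is T, □p is F. ✗
u: ◇p is F, □p is F. ✓
v: ◇p is T, □p is T. ✓
w: ◇p is T, □p is T. ✓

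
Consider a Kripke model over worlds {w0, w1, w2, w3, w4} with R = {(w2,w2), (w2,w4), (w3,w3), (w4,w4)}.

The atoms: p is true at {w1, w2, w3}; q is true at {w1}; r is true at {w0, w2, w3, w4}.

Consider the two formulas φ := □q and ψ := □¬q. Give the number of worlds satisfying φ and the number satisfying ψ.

2 and 5

For □q:
w0: no successors, so □q holds vacuously. ✓
w1: no successors, so □q holds vacuously. ✓
w2: successors {w2, w4}; q there: w2:F, w4:F. ✗
w3: successors {w3}; q there: w3:F. ✗
w4: successors {w4}; q there: w4:F. ✗
— 2 worlds.
For □¬q:
w0: no successors, so □¬q holds vacuously. ✓
w1: no successors, so □¬q holds vacuously. ✓
w2: successors {w2, w4}; ¬q there: w2:T, w4:T. ✓
w3: successors {w3}; ¬q there: w3:T. ✓
w4: successors {w4}; ¬q there: w4:T. ✓
— 5 worlds.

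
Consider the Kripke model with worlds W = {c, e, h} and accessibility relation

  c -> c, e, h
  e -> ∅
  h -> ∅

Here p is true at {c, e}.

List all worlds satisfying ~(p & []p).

c: p & []p is F. ✓
e: p & []p is T. ✗
h: p & []p is F. ✓

{c, h}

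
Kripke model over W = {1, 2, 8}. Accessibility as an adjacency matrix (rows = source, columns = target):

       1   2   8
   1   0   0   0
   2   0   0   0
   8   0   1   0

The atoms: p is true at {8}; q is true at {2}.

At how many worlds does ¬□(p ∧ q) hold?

1: □(p ∧ q) is T. ✗
2: □(p ∧ q) is T. ✗
8: □(p ∧ q) is F. ✓
Satisfying worlds: {8}.

1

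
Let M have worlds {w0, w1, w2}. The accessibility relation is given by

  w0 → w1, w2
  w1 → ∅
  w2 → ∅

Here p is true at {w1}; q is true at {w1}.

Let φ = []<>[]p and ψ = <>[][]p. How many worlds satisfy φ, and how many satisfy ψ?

For []<>[]p:
w0: successors {w1, w2}; <>[]p there: w1:F, w2:F. ✗
w1: no successors, so []<>[]p holds vacuously. ✓
w2: no successors, so []<>[]p holds vacuously. ✓
— 2 worlds.
For <>[][]p:
w0: successors {w1, w2}; [][]p there: w1:T, w2:T. ✓
w1: no successors, so <>[][]p fails. ✗
w2: no successors, so <>[][]p fails. ✗
— 1 world.

2 and 1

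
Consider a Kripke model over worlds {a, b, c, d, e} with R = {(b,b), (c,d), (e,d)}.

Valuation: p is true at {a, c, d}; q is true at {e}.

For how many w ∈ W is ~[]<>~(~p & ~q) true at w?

3

a: []<>~(~p & ~q) is T. ✗
b: []<>~(~p & ~q) is F. ✓
c: []<>~(~p & ~q) is F. ✓
d: []<>~(~p & ~q) is T. ✗
e: []<>~(~p & ~q) is F. ✓
Satisfying worlds: {b, c, e}.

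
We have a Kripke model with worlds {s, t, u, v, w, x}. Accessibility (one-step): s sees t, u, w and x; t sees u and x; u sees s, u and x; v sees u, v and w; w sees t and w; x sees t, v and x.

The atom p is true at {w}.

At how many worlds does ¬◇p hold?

s: ◇p is T. ✗
t: ◇p is F. ✓
u: ◇p is F. ✓
v: ◇p is T. ✗
w: ◇p is T. ✗
x: ◇p is F. ✓
Satisfying worlds: {t, u, x}.

3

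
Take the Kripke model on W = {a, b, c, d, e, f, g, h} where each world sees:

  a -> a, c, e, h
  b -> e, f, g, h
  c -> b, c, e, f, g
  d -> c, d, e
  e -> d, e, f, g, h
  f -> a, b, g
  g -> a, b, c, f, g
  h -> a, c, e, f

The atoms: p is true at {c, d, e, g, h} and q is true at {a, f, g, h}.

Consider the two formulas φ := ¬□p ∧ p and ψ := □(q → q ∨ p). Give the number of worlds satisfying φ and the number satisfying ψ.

For ¬□p ∧ p:
a: ¬□p is T, p is F. ✗
b: ¬□p is T, p is F. ✗
c: ¬□p is T, p is T. ✓
d: ¬□p is F, p is T. ✗
e: ¬□p is T, p is T. ✓
f: ¬□p is T, p is F. ✗
g: ¬□p is T, p is T. ✓
h: ¬□p is T, p is T. ✓
— 4 worlds.
For □(q → q ∨ p):
a: successors {a, c, e, h}; q → q ∨ p there: a:T, c:T, e:T, h:T. ✓
b: successors {e, f, g, h}; q → q ∨ p there: e:T, f:T, g:T, h:T. ✓
c: successors {b, c, e, f, g}; q → q ∨ p there: b:T, c:T, e:T, f:T, g:T. ✓
d: successors {c, d, e}; q → q ∨ p there: c:T, d:T, e:T. ✓
e: successors {d, e, f, g, h}; q → q ∨ p there: d:T, e:T, f:T, g:T, h:T. ✓
f: successors {a, b, g}; q → q ∨ p there: a:T, b:T, g:T. ✓
g: successors {a, b, c, f, g}; q → q ∨ p there: a:T, b:T, c:T, f:T, g:T. ✓
h: successors {a, c, e, f}; q → q ∨ p there: a:T, c:T, e:T, f:T. ✓
— 8 worlds.

4 and 8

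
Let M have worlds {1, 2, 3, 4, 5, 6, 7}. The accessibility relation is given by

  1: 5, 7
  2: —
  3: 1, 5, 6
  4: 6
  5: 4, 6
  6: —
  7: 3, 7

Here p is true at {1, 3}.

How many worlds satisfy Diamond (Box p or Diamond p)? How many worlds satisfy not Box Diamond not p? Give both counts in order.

For Diamond (Box p or Diamond p):
1: successors {5, 7}; Box p or Diamond p there: 5:F, 7:T. ✓
2: no successors, so Diamond (Box p or Diamond p) fails. ✗
3: successors {1, 5, 6}; Box p or Diamond p there: 1:F, 5:F, 6:T. ✓
4: successors {6}; Box p or Diamond p there: 6:T. ✓
5: successors {4, 6}; Box p or Diamond p there: 4:F, 6:T. ✓
6: no successors, so Diamond (Box p or Diamond p) fails. ✗
7: successors {3, 7}; Box p or Diamond p there: 3:T, 7:T. ✓
— 5 worlds.
For not Box Diamond not p:
1: Box Diamond not p is T. ✗
2: Box Diamond not p is T. ✗
3: Box Diamond not p is F. ✓
4: Box Diamond not p is F. ✓
5: Box Diamond not p is F. ✓
6: Box Diamond not p is T. ✗
7: Box Diamond not p is T. ✗
— 3 worlds.

5 and 3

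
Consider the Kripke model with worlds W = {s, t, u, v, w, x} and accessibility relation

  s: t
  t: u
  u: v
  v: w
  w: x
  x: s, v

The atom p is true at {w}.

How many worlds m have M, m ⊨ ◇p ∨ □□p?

s: ◇p is F, □□p is F. ✗
t: ◇p is F, □□p is F. ✗
u: ◇p is F, □□p is T. ✓
v: ◇p is T, □□p is F. ✓
w: ◇p is F, □□p is F. ✗
x: ◇p is F, □□p is F. ✗
Satisfying worlds: {u, v}.

2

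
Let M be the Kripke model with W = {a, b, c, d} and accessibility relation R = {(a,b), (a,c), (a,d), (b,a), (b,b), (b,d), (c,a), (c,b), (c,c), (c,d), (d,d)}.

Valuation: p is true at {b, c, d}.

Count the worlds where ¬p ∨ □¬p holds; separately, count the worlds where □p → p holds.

1 and 3

For ¬p ∨ □¬p:
a: ¬p is T, □¬p is F. ✓
b: ¬p is F, □¬p is F. ✗
c: ¬p is F, □¬p is F. ✗
d: ¬p is F, □¬p is F. ✗
— 1 world.
For □p → p:
a: □p is T, p is F. ✗
b: □p is F, p is T. ✓
c: □p is F, p is T. ✓
d: □p is T, p is T. ✓
— 3 worlds.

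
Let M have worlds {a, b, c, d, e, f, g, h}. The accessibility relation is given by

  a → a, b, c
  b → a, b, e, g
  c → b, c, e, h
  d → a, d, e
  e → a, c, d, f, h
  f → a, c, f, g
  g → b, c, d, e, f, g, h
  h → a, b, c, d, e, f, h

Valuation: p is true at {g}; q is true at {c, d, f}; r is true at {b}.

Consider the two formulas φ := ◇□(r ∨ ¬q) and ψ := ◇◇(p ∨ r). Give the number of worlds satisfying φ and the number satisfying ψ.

For ◇□(r ∨ ¬q):
a: successors {a, b, c}; □(r ∨ ¬q) there: a:F, b:T, c:F. ✓
b: successors {a, b, e, g}; □(r ∨ ¬q) there: a:F, b:T, e:F, g:F. ✓
c: successors {b, c, e, h}; □(r ∨ ¬q) there: b:T, c:F, e:F, h:F. ✓
d: successors {a, d, e}; □(r ∨ ¬q) there: a:F, d:F, e:F. ✗
e: successors {a, c, d, f, h}; □(r ∨ ¬q) there: a:F, c:F, d:F, f:F, h:F. ✗
f: successors {a, c, f, g}; □(r ∨ ¬q) there: a:F, c:F, f:F, g:F. ✗
g: successors {b, c, d, e, f, g, h}; □(r ∨ ¬q) there: b:T, c:F, d:F, e:F, f:F, g:F, h:F. ✓
h: successors {a, b, c, d, e, f, h}; □(r ∨ ¬q) there: a:F, b:T, c:F, d:F, e:F, f:F, h:F. ✓
— 5 worlds.
For ◇◇(p ∨ r):
a: successors {a, b, c}; ◇(p ∨ r) there: a:T, b:T, c:T. ✓
b: successors {a, b, e, g}; ◇(p ∨ r) there: a:T, b:T, e:F, g:T. ✓
c: successors {b, c, e, h}; ◇(p ∨ r) there: b:T, c:T, e:F, h:T. ✓
d: successors {a, d, e}; ◇(p ∨ r) there: a:T, d:F, e:F. ✓
e: successors {a, c, d, f, h}; ◇(p ∨ r) there: a:T, c:T, d:F, f:T, h:T. ✓
f: successors {a, c, f, g}; ◇(p ∨ r) there: a:T, c:T, f:T, g:T. ✓
g: successors {b, c, d, e, f, g, h}; ◇(p ∨ r) there: b:T, c:T, d:F, e:F, f:T, g:T, h:T. ✓
h: successors {a, b, c, d, e, f, h}; ◇(p ∨ r) there: a:T, b:T, c:T, d:F, e:F, f:T, h:T. ✓
— 8 worlds.

5 and 8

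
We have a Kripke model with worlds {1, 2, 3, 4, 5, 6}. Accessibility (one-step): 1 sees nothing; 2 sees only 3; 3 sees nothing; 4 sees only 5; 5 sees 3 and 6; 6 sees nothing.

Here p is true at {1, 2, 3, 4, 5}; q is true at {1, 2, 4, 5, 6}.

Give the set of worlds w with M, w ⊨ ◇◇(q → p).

1: no successors, so ◇◇(q → p) fails. ✗
2: successors {3}; ◇(q → p) there: 3:F. ✗
3: no successors, so ◇◇(q → p) fails. ✗
4: successors {5}; ◇(q → p) there: 5:T. ✓
5: successors {3, 6}; ◇(q → p) there: 3:F, 6:F. ✗
6: no successors, so ◇◇(q → p) fails. ✗

{4}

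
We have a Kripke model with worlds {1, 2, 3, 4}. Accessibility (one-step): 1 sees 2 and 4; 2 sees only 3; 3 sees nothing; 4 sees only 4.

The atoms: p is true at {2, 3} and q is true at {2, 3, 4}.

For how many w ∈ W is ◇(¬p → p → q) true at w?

3

1: successors {2, 4}; ¬p → p → q there: 2:T, 4:T. ✓
2: successors {3}; ¬p → p → q there: 3:T. ✓
3: no successors, so ◇(¬p → p → q) fails. ✗
4: successors {4}; ¬p → p → q there: 4:T. ✓
Satisfying worlds: {1, 2, 4}.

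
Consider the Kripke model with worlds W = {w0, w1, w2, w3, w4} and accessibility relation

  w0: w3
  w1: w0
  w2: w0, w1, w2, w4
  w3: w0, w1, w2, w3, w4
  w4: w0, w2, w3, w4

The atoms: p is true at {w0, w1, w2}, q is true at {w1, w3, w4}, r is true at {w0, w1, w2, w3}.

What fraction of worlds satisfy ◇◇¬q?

4/5

w0: successors {w3}; ◇¬q there: w3:T. ✓
w1: successors {w0}; ◇¬q there: w0:F. ✗
w2: successors {w0, w1, w2, w4}; ◇¬q there: w0:F, w1:T, w2:T, w4:T. ✓
w3: successors {w0, w1, w2, w3, w4}; ◇¬q there: w0:F, w1:T, w2:T, w3:T, w4:T. ✓
w4: successors {w0, w2, w3, w4}; ◇¬q there: w0:F, w2:T, w3:T, w4:T. ✓
That's 4 of 5 worlds, so 4/5.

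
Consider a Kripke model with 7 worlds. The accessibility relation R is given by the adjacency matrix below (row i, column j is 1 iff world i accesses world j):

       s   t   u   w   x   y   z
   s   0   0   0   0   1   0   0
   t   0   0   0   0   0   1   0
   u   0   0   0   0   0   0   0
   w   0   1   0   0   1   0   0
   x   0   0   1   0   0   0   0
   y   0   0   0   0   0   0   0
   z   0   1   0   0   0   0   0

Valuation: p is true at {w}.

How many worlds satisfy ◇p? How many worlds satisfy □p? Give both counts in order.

For ◇p:
s: successors {x}; p there: x:F. ✗
t: successors {y}; p there: y:F. ✗
u: no successors, so ◇p fails. ✗
w: successors {t, x}; p there: t:F, x:F. ✗
x: successors {u}; p there: u:F. ✗
y: no successors, so ◇p fails. ✗
z: successors {t}; p there: t:F. ✗
— 0 worlds.
For □p:
s: successors {x}; p there: x:F. ✗
t: successors {y}; p there: y:F. ✗
u: no successors, so □p holds vacuously. ✓
w: successors {t, x}; p there: t:F, x:F. ✗
x: successors {u}; p there: u:F. ✗
y: no successors, so □p holds vacuously. ✓
z: successors {t}; p there: t:F. ✗
— 2 worlds.

0 and 2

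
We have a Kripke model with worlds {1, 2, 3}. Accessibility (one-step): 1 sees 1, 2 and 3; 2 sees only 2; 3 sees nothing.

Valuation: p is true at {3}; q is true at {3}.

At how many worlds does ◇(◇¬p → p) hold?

1: successors {1, 2, 3}; ◇¬p → p there: 1:F, 2:F, 3:T. ✓
2: successors {2}; ◇¬p → p there: 2:F. ✗
3: no successors, so ◇(◇¬p → p) fails. ✗
Satisfying worlds: {1}.

1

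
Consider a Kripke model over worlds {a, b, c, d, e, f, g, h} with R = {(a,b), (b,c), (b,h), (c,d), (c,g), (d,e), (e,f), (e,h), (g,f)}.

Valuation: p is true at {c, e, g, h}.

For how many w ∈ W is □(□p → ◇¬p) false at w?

5

a: successors {b}; □p → ◇¬p there: b:F. ✗
b: successors {c, h}; □p → ◇¬p there: c:T, h:F. ✗
c: successors {d, g}; □p → ◇¬p there: d:F, g:T. ✗
d: successors {e}; □p → ◇¬p there: e:T. ✓
e: successors {f, h}; □p → ◇¬p there: f:F, h:F. ✗
f: no successors, so □(□p → ◇¬p) holds vacuously. ✓
g: successors {f}; □p → ◇¬p there: f:F. ✗
h: no successors, so □(□p → ◇¬p) holds vacuously. ✓
Satisfying worlds: {d, f, h}.
So □(□p → ◇¬p) fails at the other 5 worlds.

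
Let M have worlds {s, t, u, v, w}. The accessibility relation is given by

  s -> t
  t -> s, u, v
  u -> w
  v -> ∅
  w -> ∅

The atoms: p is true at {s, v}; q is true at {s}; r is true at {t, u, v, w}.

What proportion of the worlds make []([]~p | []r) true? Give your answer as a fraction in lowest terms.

s: successors {t}; []~p | []r there: t:F. ✗
t: successors {s, u, v}; []~p | []r there: s:T, u:T, v:T. ✓
u: successors {w}; []~p | []r there: w:T. ✓
v: no successors, so []([]~p | []r) holds vacuously. ✓
w: no successors, so []([]~p | []r) holds vacuously. ✓
That's 4 of 5 worlds, so 4/5.

4/5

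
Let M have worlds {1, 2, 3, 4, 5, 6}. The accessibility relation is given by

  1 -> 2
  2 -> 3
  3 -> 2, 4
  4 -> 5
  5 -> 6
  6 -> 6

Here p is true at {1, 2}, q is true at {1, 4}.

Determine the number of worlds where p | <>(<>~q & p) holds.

1: p is T, <>(<>~q & p) is T. ✓
2: p is T, <>(<>~q & p) is F. ✓
3: p is F, <>(<>~q & p) is T. ✓
4: p is F, <>(<>~q & p) is F. ✗
5: p is F, <>(<>~q & p) is F. ✗
6: p is F, <>(<>~q & p) is F. ✗
Satisfying worlds: {1, 2, 3}.

3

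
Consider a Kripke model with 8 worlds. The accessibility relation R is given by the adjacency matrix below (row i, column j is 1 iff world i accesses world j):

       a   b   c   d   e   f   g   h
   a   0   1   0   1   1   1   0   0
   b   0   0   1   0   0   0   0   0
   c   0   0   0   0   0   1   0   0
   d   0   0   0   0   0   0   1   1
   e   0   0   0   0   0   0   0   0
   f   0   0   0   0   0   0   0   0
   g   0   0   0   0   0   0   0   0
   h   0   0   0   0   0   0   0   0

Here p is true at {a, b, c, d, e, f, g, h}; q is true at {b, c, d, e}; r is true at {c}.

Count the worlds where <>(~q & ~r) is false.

a: successors {b, d, e, f}; ~q & ~r there: b:F, d:F, e:F, f:T. ✓
b: successors {c}; ~q & ~r there: c:F. ✗
c: successors {f}; ~q & ~r there: f:T. ✓
d: successors {g, h}; ~q & ~r there: g:T, h:T. ✓
e: no successors, so <>(~q & ~r) fails. ✗
f: no successors, so <>(~q & ~r) fails. ✗
g: no successors, so <>(~q & ~r) fails. ✗
h: no successors, so <>(~q & ~r) fails. ✗
Satisfying worlds: {a, c, d}.
So <>(~q & ~r) fails at the other 5 worlds.

5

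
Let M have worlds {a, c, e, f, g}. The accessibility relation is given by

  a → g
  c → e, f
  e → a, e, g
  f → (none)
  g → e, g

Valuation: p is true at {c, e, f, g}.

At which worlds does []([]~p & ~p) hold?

{f}

a: successors {g}; []~p & ~p there: g:F. ✗
c: successors {e, f}; []~p & ~p there: e:F, f:F. ✗
e: successors {a, e, g}; []~p & ~p there: a:F, e:F, g:F. ✗
f: no successors, so []([]~p & ~p) holds vacuously. ✓
g: successors {e, g}; []~p & ~p there: e:F, g:F. ✗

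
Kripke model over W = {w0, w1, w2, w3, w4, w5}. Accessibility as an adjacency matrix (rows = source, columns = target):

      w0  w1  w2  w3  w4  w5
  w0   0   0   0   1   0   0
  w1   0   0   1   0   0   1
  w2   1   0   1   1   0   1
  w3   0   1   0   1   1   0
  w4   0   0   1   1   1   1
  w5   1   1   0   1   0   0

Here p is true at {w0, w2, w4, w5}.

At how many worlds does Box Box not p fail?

6

w0: successors {w3}; Box not p there: w3:F. ✗
w1: successors {w2, w5}; Box not p there: w2:F, w5:F. ✗
w2: successors {w0, w2, w3, w5}; Box not p there: w0:T, w2:F, w3:F, w5:F. ✗
w3: successors {w1, w3, w4}; Box not p there: w1:F, w3:F, w4:F. ✗
w4: successors {w2, w3, w4, w5}; Box not p there: w2:F, w3:F, w4:F, w5:F. ✗
w5: successors {w0, w1, w3}; Box not p there: w0:T, w1:F, w3:F. ✗
Satisfying worlds: ∅.
So Box Box not p fails at the other 6 worlds.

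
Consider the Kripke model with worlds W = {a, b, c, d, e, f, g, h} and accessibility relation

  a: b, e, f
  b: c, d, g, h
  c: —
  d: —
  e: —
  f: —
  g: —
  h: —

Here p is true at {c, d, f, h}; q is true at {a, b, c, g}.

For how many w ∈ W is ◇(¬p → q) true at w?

a: successors {b, e, f}; ¬p → q there: b:T, e:F, f:T. ✓
b: successors {c, d, g, h}; ¬p → q there: c:T, d:T, g:T, h:T. ✓
c: no successors, so ◇(¬p → q) fails. ✗
d: no successors, so ◇(¬p → q) fails. ✗
e: no successors, so ◇(¬p → q) fails. ✗
f: no successors, so ◇(¬p → q) fails. ✗
g: no successors, so ◇(¬p → q) fails. ✗
h: no successors, so ◇(¬p → q) fails. ✗
Satisfying worlds: {a, b}.

2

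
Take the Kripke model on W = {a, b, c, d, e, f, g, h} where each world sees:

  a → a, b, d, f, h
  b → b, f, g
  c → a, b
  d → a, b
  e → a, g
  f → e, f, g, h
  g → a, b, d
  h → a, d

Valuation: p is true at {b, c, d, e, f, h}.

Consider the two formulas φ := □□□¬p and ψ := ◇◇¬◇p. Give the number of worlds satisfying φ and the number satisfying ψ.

0 and 3

For □□□¬p:
a: successors {a, b, d, f, h}; □□¬p there: a:F, b:F, d:F, f:F, h:F. ✗
b: successors {b, f, g}; □□¬p there: b:F, f:F, g:F. ✗
c: successors {a, b}; □□¬p there: a:F, b:F. ✗
d: successors {a, b}; □□¬p there: a:F, b:F. ✗
e: successors {a, g}; □□¬p there: a:F, g:F. ✗
f: successors {e, f, g, h}; □□¬p there: e:F, f:F, g:F, h:F. ✗
g: successors {a, b, d}; □□¬p there: a:F, b:F, d:F. ✗
h: successors {a, d}; □□¬p there: a:F, d:F. ✗
— 0 worlds.
For ◇◇¬◇p:
a: successors {a, b, d, f, h}; ◇¬◇p there: a:F, b:F, d:F, f:T, h:F. ✓
b: successors {b, f, g}; ◇¬◇p there: b:F, f:T, g:F. ✓
c: successors {a, b}; ◇¬◇p there: a:F, b:F. ✗
d: successors {a, b}; ◇¬◇p there: a:F, b:F. ✗
e: successors {a, g}; ◇¬◇p there: a:F, g:F. ✗
f: successors {e, f, g, h}; ◇¬◇p there: e:F, f:T, g:F, h:F. ✓
g: successors {a, b, d}; ◇¬◇p there: a:F, b:F, d:F. ✗
h: successors {a, d}; ◇¬◇p there: a:F, d:F. ✗
— 3 worlds.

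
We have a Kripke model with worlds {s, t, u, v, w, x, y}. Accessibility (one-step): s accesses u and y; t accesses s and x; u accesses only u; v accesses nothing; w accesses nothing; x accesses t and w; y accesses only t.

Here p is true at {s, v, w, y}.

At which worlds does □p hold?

s: successors {u, y}; p there: u:F, y:T. ✗
t: successors {s, x}; p there: s:T, x:F. ✗
u: successors {u}; p there: u:F. ✗
v: no successors, so □p holds vacuously. ✓
w: no successors, so □p holds vacuously. ✓
x: successors {t, w}; p there: t:F, w:T. ✗
y: successors {t}; p there: t:F. ✗

{v, w}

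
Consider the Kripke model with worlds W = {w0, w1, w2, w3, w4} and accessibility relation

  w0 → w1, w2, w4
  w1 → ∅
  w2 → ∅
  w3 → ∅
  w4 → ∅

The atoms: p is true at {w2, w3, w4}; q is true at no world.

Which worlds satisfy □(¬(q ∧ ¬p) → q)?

{w1, w2, w3, w4}

w0: successors {w1, w2, w4}; ¬(q ∧ ¬p) → q there: w1:F, w2:F, w4:F. ✗
w1: no successors, so □(¬(q ∧ ¬p) → q) holds vacuously. ✓
w2: no successors, so □(¬(q ∧ ¬p) → q) holds vacuously. ✓
w3: no successors, so □(¬(q ∧ ¬p) → q) holds vacuously. ✓
w4: no successors, so □(¬(q ∧ ¬p) → q) holds vacuously. ✓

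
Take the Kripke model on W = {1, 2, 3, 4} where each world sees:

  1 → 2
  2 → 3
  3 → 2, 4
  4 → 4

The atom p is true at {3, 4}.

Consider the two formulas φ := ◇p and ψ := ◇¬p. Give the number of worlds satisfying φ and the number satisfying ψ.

3 and 2

For ◇p:
1: successors {2}; p there: 2:F. ✗
2: successors {3}; p there: 3:T. ✓
3: successors {2, 4}; p there: 2:F, 4:T. ✓
4: successors {4}; p there: 4:T. ✓
— 3 worlds.
For ◇¬p:
1: successors {2}; ¬p there: 2:T. ✓
2: successors {3}; ¬p there: 3:F. ✗
3: successors {2, 4}; ¬p there: 2:T, 4:F. ✓
4: successors {4}; ¬p there: 4:F. ✗
— 2 worlds.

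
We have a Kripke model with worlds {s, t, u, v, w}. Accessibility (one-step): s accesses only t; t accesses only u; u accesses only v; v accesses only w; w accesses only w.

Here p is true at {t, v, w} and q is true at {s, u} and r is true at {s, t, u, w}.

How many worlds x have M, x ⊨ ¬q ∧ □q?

s: ¬q is F, □q is F. ✗
t: ¬q is T, □q is T. ✓
u: ¬q is F, □q is F. ✗
v: ¬q is T, □q is F. ✗
w: ¬q is T, □q is F. ✗
Satisfying worlds: {t}.

1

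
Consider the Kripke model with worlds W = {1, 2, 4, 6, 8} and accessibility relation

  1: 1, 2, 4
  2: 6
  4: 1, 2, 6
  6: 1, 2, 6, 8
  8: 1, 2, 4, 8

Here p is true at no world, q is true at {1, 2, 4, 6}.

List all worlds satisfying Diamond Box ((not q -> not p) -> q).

1: successors {1, 2, 4}; Box ((not q -> not p) -> q) there: 1:T, 2:T, 4:T. ✓
2: successors {6}; Box ((not q -> not p) -> q) there: 6:F. ✗
4: successors {1, 2, 6}; Box ((not q -> not p) -> q) there: 1:T, 2:T, 6:F. ✓
6: successors {1, 2, 6, 8}; Box ((not q -> not p) -> q) there: 1:T, 2:T, 6:F, 8:F. ✓
8: successors {1, 2, 4, 8}; Box ((not q -> not p) -> q) there: 1:T, 2:T, 4:T, 8:F. ✓

{1, 4, 6, 8}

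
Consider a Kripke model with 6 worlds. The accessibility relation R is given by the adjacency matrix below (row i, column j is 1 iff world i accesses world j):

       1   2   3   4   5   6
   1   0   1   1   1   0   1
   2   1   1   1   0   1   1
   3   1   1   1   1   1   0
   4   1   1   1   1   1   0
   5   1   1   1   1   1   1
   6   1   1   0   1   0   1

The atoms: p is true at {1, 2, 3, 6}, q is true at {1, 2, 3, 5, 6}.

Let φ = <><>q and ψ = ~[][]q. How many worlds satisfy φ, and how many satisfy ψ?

6 and 6

For <><>q:
1: successors {2, 3, 4, 6}; <>q there: 2:T, 3:T, 4:T, 6:T. ✓
2: successors {1, 2, 3, 5, 6}; <>q there: 1:T, 2:T, 3:T, 5:T, 6:T. ✓
3: successors {1, 2, 3, 4, 5}; <>q there: 1:T, 2:T, 3:T, 4:T, 5:T. ✓
4: successors {1, 2, 3, 4, 5}; <>q there: 1:T, 2:T, 3:T, 4:T, 5:T. ✓
5: successors {1, 2, 3, 4, 5, 6}; <>q there: 1:T, 2:T, 3:T, 4:T, 5:T, 6:T. ✓
6: successors {1, 2, 4, 6}; <>q there: 1:T, 2:T, 4:T, 6:T. ✓
— 6 worlds.
For ~[][]q:
1: [][]q is F. ✓
2: [][]q is F. ✓
3: [][]q is F. ✓
4: [][]q is F. ✓
5: [][]q is F. ✓
6: [][]q is F. ✓
— 6 worlds.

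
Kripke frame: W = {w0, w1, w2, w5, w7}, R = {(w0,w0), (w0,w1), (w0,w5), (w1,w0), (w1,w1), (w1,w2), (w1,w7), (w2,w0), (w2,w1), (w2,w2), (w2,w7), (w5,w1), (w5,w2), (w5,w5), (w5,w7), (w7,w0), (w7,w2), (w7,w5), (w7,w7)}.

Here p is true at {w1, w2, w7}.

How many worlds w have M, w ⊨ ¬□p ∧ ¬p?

w0: ¬□p is T, ¬p is T. ✓
w1: ¬□p is T, ¬p is F. ✗
w2: ¬□p is T, ¬p is F. ✗
w5: ¬□p is T, ¬p is T. ✓
w7: ¬□p is T, ¬p is F. ✗
Satisfying worlds: {w0, w5}.

2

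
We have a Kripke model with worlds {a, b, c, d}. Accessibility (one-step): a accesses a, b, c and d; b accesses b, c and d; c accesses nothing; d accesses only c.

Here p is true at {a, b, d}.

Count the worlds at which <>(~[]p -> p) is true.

a: successors {a, b, c, d}; ~[]p -> p there: a:T, b:T, c:T, d:T. ✓
b: successors {b, c, d}; ~[]p -> p there: b:T, c:T, d:T. ✓
c: no successors, so <>(~[]p -> p) fails. ✗
d: successors {c}; ~[]p -> p there: c:T. ✓
Satisfying worlds: {a, b, d}.

3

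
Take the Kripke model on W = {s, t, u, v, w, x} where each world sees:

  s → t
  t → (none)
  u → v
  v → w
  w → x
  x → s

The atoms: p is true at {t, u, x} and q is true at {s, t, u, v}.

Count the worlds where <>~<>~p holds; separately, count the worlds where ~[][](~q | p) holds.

3 and 1

For <>~<>~p:
s: successors {t}; ~<>~p there: t:T. ✓
t: no successors, so <>~<>~p fails. ✗
u: successors {v}; ~<>~p there: v:F. ✗
v: successors {w}; ~<>~p there: w:T. ✓
w: successors {x}; ~<>~p there: x:F. ✗
x: successors {s}; ~<>~p there: s:T. ✓
— 3 worlds.
For ~[][](~q | p):
s: [][](~q | p) is T. ✗
t: [][](~q | p) is T. ✗
u: [][](~q | p) is T. ✗
v: [][](~q | p) is T. ✗
w: [][](~q | p) is F. ✓
x: [][](~q | p) is T. ✗
— 1 world.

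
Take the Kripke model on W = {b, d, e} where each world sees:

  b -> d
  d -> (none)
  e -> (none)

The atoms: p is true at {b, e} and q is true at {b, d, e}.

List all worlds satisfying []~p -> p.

b: []~p is T, p is T. ✓
d: []~p is T, p is F. ✗
e: []~p is T, p is T. ✓

{b, e}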